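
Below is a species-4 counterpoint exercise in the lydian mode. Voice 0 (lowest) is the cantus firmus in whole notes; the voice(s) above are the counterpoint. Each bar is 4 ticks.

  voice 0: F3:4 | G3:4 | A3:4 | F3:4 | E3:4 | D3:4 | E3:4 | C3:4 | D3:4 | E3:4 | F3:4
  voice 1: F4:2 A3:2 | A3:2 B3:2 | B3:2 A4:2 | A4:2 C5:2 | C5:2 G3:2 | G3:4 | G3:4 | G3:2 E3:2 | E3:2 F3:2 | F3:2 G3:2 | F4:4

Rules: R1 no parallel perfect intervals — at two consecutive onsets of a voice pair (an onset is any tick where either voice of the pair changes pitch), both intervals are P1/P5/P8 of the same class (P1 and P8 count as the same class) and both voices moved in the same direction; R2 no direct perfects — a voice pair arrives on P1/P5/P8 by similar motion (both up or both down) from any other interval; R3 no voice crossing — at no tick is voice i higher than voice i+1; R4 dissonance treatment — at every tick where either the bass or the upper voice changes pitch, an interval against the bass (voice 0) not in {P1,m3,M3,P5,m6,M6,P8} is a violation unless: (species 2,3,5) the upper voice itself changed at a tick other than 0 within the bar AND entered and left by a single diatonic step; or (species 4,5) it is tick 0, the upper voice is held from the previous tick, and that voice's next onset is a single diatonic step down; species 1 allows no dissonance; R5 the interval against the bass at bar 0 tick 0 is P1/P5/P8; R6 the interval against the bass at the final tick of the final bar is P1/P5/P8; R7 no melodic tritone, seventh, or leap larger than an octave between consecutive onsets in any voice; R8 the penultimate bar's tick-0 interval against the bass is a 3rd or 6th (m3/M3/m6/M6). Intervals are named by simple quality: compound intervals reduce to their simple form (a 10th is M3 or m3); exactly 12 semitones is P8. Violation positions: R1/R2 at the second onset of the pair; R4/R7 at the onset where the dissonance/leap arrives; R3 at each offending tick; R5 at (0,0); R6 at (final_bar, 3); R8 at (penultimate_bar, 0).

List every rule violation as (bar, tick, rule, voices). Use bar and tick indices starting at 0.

(1, 0, R4, (0, 1))
(2, 0, R4, (0, 1))
(2, 2, R7, (1,))
(4, 2, R7, (1,))
(5, 0, R4, (0, 1))
(8, 0, R4, (0, 1))
(9, 0, R4, (0, 1))
(9, 0, R8, (0, 1))
(10, 0, R2, (0, 1))
(10, 0, R7, (1,))

bar 0: v0=F3 v1=F4 downbeat P8
bar 1: v0=G3 v1=A3 downbeat M2
bar 2: v0=A3 v1=B3 downbeat M2
bar 3: v0=F3 v1=A4 downbeat M3
bar 4: v0=E3 v1=C5 downbeat m6
bar 5: v0=D3 v1=G3 downbeat P4
bar 6: v0=E3 v1=G3 downbeat m3
bar 7: v0=C3 v1=G3 downbeat P5
bar 8: v0=D3 v1=E3 downbeat M2
bar 9: v0=E3 v1=F3 downbeat m2
bar 10: v0=F3 v1=F4 downbeat P8
  -> R4 @ bar 1 tick 0 v(0, 1): G3/A3 M2 untreated
  -> R4 @ bar 2 tick 0 v(0, 1): A3/B3 M2 untreated
  -> R7 @ bar 2 tick 2 v(1,): B3->A4 leap 10st
  -> R7 @ bar 4 tick 2 v(1,): C5->G3 leap 17st
  -> R4 @ bar 5 tick 0 v(0, 1): D3/G3 P4 untreated
  -> R4 @ bar 8 tick 0 v(0, 1): D3/E3 M2 untreated
  -> R4 @ bar 9 tick 0 v(0, 1): E3/F3 m2 untreated
  -> R8 @ bar 9 tick 0 v(0, 1): penult m2 not 3rd/6th
  -> R2 @ bar 10 tick 0 v(0, 1): E3/G3 m3 -> F3/F4 P8 similar
  -> R7 @ bar 10 tick 0 v(1,): G3->F4 leap 10st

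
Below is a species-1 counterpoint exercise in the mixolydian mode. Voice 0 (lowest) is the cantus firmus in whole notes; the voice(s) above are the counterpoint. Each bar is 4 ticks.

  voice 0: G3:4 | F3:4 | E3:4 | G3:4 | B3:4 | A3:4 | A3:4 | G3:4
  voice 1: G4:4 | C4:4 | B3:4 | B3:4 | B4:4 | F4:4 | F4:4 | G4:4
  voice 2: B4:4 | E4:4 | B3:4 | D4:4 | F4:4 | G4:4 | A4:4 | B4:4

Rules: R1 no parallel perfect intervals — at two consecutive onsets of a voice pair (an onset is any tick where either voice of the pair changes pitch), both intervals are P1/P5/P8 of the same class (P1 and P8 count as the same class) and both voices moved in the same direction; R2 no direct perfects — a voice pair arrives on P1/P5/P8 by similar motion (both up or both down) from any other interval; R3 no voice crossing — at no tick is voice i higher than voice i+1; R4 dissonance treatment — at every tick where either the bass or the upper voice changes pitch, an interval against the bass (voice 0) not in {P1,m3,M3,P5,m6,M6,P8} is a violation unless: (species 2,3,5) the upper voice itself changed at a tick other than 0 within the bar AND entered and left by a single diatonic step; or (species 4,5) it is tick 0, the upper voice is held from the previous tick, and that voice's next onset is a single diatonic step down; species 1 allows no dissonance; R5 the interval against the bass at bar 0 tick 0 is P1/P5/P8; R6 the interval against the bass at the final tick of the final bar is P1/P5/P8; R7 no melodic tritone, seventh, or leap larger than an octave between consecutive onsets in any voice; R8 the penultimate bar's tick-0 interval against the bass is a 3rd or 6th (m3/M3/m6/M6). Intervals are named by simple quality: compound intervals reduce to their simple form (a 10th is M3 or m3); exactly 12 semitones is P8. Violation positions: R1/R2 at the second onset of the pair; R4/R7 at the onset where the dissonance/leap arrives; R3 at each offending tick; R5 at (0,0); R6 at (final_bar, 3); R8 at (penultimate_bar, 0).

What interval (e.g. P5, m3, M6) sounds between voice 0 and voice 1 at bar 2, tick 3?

voice 0=E3 voice 1=B3 -> P5

P5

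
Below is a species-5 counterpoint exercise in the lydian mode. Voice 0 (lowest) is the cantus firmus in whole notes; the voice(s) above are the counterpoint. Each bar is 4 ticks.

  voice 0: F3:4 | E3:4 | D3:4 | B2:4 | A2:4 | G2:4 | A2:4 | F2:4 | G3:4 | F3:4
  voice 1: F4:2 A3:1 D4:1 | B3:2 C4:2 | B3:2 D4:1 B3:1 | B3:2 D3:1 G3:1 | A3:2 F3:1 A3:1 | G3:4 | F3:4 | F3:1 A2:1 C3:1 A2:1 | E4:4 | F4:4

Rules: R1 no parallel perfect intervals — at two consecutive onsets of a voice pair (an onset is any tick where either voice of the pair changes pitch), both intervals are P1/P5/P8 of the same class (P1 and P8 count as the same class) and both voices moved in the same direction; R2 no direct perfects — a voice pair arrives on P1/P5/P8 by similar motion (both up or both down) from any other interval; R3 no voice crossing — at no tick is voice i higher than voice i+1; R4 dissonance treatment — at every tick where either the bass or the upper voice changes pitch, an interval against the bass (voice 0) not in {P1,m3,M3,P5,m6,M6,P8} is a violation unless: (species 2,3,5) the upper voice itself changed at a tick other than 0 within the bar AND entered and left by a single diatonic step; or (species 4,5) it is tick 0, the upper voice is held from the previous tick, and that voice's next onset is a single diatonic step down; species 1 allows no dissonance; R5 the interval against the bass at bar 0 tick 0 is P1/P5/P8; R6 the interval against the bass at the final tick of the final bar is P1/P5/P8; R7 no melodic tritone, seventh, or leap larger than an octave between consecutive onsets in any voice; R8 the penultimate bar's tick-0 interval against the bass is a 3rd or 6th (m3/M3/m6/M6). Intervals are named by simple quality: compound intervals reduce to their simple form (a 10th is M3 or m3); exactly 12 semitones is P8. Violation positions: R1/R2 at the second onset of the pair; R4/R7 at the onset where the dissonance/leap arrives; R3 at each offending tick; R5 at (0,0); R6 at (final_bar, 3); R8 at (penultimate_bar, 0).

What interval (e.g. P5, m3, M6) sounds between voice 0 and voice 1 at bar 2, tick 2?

voice 0=D3 voice 1=D4 -> P8

P8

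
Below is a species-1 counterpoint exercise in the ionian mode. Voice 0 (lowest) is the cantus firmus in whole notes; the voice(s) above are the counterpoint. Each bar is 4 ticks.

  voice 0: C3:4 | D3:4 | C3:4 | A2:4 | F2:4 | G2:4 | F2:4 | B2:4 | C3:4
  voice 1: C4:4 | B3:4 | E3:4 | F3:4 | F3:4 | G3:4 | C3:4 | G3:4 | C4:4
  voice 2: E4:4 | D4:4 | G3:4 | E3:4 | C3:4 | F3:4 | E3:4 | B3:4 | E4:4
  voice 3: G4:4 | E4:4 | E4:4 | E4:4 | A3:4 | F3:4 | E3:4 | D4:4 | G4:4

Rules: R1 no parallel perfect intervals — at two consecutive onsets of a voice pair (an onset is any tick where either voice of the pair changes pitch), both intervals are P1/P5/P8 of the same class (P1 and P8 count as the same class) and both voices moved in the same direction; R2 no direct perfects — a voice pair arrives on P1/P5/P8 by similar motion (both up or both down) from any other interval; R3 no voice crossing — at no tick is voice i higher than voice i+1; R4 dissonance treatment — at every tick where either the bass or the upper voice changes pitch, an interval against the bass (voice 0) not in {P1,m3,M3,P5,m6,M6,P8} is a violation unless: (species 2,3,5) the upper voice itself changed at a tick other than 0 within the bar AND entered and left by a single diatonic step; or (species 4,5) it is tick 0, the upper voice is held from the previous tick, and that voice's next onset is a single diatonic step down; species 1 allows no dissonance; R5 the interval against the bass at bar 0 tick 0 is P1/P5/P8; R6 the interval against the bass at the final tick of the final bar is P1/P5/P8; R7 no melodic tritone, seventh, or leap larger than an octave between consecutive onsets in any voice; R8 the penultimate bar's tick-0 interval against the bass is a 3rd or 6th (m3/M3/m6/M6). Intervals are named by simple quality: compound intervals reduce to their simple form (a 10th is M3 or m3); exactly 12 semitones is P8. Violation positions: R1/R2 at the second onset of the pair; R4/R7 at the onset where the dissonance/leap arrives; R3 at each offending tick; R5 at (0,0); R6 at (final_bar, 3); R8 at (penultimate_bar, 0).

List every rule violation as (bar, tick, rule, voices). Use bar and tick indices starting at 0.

bar 0: v0=C3 v1=C4 v2=E4 v3=G4 downbeat P5
bar 1: v0=D3 v1=B3 v2=D4 v3=E4 downbeat M2
bar 2: v0=C3 v1=E3 v2=G3 v3=E4 downbeat M3
bar 3: v0=A2 v1=F3 v2=E3 v3=E4 downbeat P5
bar 4: v0=F2 v1=F3 v2=C3 v3=A3 downbeat M3
bar 5: v0=G2 v1=G3 v2=F3 v3=F3 downbeat m7
bar 6: v0=F2 v1=C3 v2=E3 v3=E3 downbeat M7
bar 7: v0=B2 v1=G3 v2=B3 v3=D4 downbeat m3
bar 8: v0=C3 v1=C4 v2=E4 v3=G4 downbeat P5
  -> R5 @ bar 0 tick 0 v(0, 2): opens on M3
  -> R4 @ bar 1 tick 0 v(0, 3): D3/E4 M2 untreated
  -> R2 @ bar 2 tick 0 v(0, 2): D3/D4 P8 -> C3/G3 P5 similar
  -> R1 @ bar 3 tick 0 v(0, 2): C3/G3 P5 -> A2/E3 P5 similar
  -> R3 @ bar 3 tick 0 v(1, 2): F3 above E3
  -> R3 @ bar 3 tick 1 v(1, 2): F3 above E3
  -> R3 @ bar 3 tick 2 v(1, 2): F3 above E3
  -> R3 @ bar 3 tick 3 v(1, 2): F3 above E3
  -> R1 @ bar 4 tick 0 v(0, 2): A2/E3 P5 -> F2/C3 P5 similar
  -> R3 @ bar 4 tick 0 v(1, 2): F3 above C3
  -> R3 @ bar 4 tick 1 v(1, 2): F3 above C3
  -> R3 @ bar 4 tick 2 v(1, 2): F3 above C3
  -> R3 @ bar 4 tick 3 v(1, 2): F3 above C3
  -> R1 @ bar 5 tick 0 v(0, 1): F2/F3 P8 -> G2/G3 P8 similar
  -> R3 @ bar 5 tick 0 v(1, 2): G3 above F3
  -> R4 @ bar 5 tick 0 v(0, 2): G2/F3 m7 untreated
  -> R4 @ bar 5 tick 0 v(0, 3): G2/F3 m7 untreated
  -> R3 @ bar 5 tick 1 v(1, 2): G3 above F3
  -> R3 @ bar 5 tick 2 v(1, 2): G3 above F3
  -> R3 @ bar 5 tick 3 v(1, 2): G3 above F3
  -> R1 @ bar 6 tick 0 v(2, 3): F3/F3 P1 -> E3/E3 P1 similar
  -> R2 @ bar 6 tick 0 v(0, 1): G2/G3 P8 -> F2/C3 P5 similar
  -> R4 @ bar 6 tick 0 v(0, 2): F2/E3 M7 untreated
  -> R4 @ bar 6 tick 0 v(0, 3): F2/E3 M7 untreated
  -> R2 @ bar 7 tick 0 v(0, 2): F2/E3 M7 -> B2/B3 P8 similar
  -> R2 @ bar 7 tick 0 v(1, 3): C3/E3 M3 -> G3/D4 P5 similar
  -> R7 @ bar 7 tick 0 v(0,): F2->B2 leap 6st
  -> R7 @ bar 7 tick 0 v(3,): E3->D4 leap 10st
  -> R8 @ bar 7 tick 0 v(0, 2): penult P8 not 3rd/6th
  -> R1 @ bar 8 tick 0 v(1, 3): G3/D4 P5 -> C4/G4 P5 similar
  -> R2 @ bar 8 tick 0 v(0, 1): B2/G3 m6 -> C3/C4 P8 similar
  -> R2 @ bar 8 tick 0 v(0, 3): B2/D4 m3 -> C3/G4 P5 similar
  -> R6 @ bar 8 tick 3 v(0, 2): closes on M3

(0, 0, R5, (0, 2))
(1, 0, R4, (0, 3))
(2, 0, R2, (0, 2))
(3, 0, R1, (0, 2))
(3, 0, R3, (1, 2))
(3, 1, R3, (1, 2))
(3, 2, R3, (1, 2))
(3, 3, R3, (1, 2))
(4, 0, R1, (0, 2))
(4, 0, R3, (1, 2))
(4, 1, R3, (1, 2))
(4, 2, R3, (1, 2))
(4, 3, R3, (1, 2))
(5, 0, R1, (0, 1))
(5, 0, R3, (1, 2))
(5, 0, R4, (0, 2))
(5, 0, R4, (0, 3))
(5, 1, R3, (1, 2))
(5, 2, R3, (1, 2))
(5, 3, R3, (1, 2))
(6, 0, R1, (2, 3))
(6, 0, R2, (0, 1))
(6, 0, R4, (0, 2))
(6, 0, R4, (0, 3))
(7, 0, R2, (0, 2))
(7, 0, R2, (1, 3))
(7, 0, R7, (0,))
(7, 0, R7, (3,))
(7, 0, R8, (0, 2))
(8, 0, R1, (1, 3))
(8, 0, R2, (0, 1))
(8, 0, R2, (0, 3))
(8, 3, R6, (0, 2))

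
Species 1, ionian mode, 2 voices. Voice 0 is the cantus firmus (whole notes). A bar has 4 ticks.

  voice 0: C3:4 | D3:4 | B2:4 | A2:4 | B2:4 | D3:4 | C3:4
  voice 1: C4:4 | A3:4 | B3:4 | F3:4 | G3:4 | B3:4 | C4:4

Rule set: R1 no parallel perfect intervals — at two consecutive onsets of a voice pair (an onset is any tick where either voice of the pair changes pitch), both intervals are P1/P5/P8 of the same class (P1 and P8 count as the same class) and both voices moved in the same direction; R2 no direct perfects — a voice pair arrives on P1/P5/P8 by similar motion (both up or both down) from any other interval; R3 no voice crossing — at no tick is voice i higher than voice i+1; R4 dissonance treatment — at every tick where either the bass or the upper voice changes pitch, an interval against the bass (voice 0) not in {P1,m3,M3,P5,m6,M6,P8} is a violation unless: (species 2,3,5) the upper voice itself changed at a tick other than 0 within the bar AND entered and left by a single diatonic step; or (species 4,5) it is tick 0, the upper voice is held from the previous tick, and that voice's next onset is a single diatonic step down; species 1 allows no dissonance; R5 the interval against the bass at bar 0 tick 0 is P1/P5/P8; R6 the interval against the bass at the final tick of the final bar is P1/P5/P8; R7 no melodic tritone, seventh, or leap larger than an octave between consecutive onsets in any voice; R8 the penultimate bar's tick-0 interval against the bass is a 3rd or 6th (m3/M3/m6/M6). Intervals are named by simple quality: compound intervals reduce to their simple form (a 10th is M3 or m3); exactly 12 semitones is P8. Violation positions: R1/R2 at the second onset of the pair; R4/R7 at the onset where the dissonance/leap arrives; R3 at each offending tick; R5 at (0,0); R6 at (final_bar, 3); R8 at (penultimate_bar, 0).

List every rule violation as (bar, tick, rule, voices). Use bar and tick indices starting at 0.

bar 0: v0=C3 v1=C4 downbeat P8
bar 1: v0=D3 v1=A3 downbeat P5
bar 2: v0=B2 v1=B3 downbeat P8
bar 3: v0=A2 v1=F3 downbeat m6
bar 4: v0=B2 v1=G3 downbeat m6
bar 5: v0=D3 v1=B3 downbeat M6
bar 6: v0=C3 v1=C4 downbeat P8
  -> R7 @ bar 3 tick 0 v(1,): B3->F3 leap 6st

(3, 0, R7, (1,))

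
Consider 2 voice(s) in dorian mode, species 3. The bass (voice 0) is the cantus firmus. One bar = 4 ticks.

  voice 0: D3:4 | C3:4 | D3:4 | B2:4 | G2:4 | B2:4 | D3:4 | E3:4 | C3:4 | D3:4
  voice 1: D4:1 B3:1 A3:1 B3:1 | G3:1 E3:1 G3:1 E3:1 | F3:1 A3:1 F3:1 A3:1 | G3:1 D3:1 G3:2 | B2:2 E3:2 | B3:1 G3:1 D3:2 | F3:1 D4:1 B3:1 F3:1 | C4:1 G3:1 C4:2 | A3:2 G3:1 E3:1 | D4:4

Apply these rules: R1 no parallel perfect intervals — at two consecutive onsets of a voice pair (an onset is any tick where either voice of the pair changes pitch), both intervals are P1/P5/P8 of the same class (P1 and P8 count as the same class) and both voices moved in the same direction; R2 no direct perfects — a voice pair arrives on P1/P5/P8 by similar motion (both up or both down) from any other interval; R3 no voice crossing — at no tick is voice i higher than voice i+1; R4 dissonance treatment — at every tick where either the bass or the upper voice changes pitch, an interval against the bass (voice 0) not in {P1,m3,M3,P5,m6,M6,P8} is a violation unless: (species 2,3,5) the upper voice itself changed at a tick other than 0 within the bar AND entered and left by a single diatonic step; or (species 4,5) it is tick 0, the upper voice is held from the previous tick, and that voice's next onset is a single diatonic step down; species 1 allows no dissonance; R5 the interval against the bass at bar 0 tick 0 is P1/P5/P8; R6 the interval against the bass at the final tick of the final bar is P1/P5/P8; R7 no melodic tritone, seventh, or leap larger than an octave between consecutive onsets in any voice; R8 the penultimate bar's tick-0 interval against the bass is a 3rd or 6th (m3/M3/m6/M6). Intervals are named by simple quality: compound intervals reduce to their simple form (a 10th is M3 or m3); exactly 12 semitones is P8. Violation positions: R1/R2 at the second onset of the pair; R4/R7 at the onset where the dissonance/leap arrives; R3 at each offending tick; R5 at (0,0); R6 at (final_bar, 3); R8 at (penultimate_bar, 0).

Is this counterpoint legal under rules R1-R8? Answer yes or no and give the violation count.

bar 0: v0=D3 v1=D4 (P8)
bar 1: v0=C3 v1=G3 (P5)
bar 2: v0=D3 v1=F3 (m3)
bar 3: v0=B2 v1=G3 (m6)
bar 4: v0=G2 v1=B2 (M3)
bar 5: v0=B2 v1=B3 (P8)
bar 6: v0=D3 v1=F3 (m3)
bar 7: v0=E3 v1=C4 (m6)
bar 8: v0=C3 v1=A3 (M6)
bar 9: v0=D3 v1=D4 (P8)
  R2 @ bar1.0: D3/B3 M6 -> C3/G3 P5 similar
  R2 @ bar5.0: G2/E3 M6 -> B2/B3 P8 similar
  R7 @ bar6.3: B3->F3 leap 6st
  R2 @ bar9.0: C3/E3 M3 -> D3/D4 P8 similar
  R7 @ bar9.0: E3->D4 leap 10st

No (5 violations)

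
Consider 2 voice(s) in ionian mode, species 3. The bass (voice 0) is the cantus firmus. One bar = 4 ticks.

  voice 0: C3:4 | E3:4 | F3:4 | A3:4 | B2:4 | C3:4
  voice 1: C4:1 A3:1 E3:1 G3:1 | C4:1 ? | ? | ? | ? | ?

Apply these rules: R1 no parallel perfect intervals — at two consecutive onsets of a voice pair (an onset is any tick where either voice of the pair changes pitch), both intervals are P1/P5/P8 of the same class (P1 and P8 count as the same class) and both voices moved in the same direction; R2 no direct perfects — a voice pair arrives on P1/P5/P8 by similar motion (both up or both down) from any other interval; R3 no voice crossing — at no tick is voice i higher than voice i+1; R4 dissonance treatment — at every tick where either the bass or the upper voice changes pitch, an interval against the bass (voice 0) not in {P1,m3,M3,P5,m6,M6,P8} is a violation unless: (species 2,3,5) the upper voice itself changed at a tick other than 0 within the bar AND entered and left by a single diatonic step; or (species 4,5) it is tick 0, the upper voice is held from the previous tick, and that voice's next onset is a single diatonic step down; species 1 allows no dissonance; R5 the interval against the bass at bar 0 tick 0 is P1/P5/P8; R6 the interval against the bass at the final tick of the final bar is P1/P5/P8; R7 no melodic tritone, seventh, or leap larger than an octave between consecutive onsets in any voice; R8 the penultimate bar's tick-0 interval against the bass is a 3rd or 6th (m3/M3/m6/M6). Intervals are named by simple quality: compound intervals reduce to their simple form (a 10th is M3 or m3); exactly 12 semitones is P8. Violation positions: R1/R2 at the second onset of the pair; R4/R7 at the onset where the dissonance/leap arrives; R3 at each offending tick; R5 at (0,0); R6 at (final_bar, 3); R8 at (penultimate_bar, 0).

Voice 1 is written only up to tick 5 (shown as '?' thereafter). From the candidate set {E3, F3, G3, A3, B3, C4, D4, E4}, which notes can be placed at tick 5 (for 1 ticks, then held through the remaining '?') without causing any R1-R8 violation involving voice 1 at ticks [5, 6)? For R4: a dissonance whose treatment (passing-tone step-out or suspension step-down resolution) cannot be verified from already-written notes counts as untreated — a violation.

E3: legal
F3: violates R4
G3: legal
A3: violates R4
B3: legal
C4: legal
D4: violates R4
E4: legal

{B3, C4, E3, E4, G3}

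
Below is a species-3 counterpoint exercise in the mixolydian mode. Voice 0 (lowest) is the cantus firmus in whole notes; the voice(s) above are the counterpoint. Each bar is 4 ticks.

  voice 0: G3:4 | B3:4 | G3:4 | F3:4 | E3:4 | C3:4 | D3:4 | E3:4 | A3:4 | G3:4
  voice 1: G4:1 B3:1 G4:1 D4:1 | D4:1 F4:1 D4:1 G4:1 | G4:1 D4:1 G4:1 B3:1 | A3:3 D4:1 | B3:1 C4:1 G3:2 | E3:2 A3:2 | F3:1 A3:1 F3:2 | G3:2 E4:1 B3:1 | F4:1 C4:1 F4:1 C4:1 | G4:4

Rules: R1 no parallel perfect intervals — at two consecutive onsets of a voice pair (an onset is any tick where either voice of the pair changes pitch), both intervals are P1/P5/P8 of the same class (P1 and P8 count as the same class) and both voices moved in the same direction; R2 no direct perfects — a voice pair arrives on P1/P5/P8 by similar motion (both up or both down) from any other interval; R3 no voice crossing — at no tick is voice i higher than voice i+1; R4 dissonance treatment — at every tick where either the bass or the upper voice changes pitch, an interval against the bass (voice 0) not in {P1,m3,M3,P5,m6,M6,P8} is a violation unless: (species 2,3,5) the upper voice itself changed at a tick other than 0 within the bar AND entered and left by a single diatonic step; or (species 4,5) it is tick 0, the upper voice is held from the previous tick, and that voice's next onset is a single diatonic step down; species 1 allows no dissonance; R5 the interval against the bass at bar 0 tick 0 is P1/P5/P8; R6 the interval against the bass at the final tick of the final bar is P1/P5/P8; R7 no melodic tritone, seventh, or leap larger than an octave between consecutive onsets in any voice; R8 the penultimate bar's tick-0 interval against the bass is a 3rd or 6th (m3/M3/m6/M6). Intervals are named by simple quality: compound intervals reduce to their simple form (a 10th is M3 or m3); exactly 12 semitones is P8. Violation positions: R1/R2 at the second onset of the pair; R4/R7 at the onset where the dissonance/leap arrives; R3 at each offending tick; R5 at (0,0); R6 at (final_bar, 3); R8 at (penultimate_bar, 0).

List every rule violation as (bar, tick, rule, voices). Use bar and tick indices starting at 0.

bar 0: v0=G3 v1=G4 downbeat P8
bar 1: v0=B3 v1=D4 downbeat m3
bar 2: v0=G3 v1=G4 downbeat P8
bar 3: v0=F3 v1=A3 downbeat M3
bar 4: v0=E3 v1=B3 downbeat P5
bar 5: v0=C3 v1=E3 downbeat M3
bar 6: v0=D3 v1=F3 downbeat m3
bar 7: v0=E3 v1=G3 downbeat m3
bar 8: v0=A3 v1=F4 downbeat m6
bar 9: v0=G3 v1=G4 downbeat P8
  -> R4 @ bar 1 tick 1 v(0, 1): B3/F4 TT untreated
  -> R2 @ bar 4 tick 0 v(0, 1): F3/D4 M6 -> E3/B3 P5 similar
  -> R7 @ bar 8 tick 0 v(1,): B3->F4 leap 6st

(1, 1, R4, (0, 1))
(4, 0, R2, (0, 1))
(8, 0, R7, (1,))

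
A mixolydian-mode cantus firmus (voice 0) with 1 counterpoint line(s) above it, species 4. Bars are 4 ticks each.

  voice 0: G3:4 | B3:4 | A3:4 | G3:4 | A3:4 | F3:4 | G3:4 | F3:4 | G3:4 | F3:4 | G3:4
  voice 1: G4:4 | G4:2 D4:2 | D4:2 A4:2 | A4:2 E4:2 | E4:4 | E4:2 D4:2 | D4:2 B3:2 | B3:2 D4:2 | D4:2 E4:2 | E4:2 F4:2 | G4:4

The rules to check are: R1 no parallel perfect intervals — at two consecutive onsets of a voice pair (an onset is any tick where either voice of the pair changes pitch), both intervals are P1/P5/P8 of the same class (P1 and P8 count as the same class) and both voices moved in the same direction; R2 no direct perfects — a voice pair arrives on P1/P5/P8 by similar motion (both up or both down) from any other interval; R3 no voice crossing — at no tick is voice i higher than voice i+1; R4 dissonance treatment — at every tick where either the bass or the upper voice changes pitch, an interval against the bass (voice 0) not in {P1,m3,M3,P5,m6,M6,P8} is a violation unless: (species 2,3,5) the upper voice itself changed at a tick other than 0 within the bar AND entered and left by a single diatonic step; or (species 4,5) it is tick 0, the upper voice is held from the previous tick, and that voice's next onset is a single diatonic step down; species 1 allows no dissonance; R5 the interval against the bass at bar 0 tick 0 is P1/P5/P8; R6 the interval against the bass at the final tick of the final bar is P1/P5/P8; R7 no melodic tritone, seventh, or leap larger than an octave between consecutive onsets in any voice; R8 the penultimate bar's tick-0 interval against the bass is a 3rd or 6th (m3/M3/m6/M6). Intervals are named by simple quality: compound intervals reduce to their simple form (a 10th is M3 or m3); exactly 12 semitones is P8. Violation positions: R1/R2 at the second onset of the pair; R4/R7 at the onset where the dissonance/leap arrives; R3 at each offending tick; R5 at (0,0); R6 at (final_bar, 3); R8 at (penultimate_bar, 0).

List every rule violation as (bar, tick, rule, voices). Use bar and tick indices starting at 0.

bar 0: v0=G3 v1=G4 downbeat P8
bar 1: v0=B3 v1=G4 downbeat m6
bar 2: v0=A3 v1=D4 downbeat P4
bar 3: v0=G3 v1=A4 downbeat M2
bar 4: v0=A3 v1=E4 downbeat P5
bar 5: v0=F3 v1=E4 downbeat M7
bar 6: v0=G3 v1=D4 downbeat P5
bar 7: v0=F3 v1=B3 downbeat TT
bar 8: v0=G3 v1=D4 downbeat P5
bar 9: v0=F3 v1=E4 downbeat M7
bar 10: v0=G3 v1=G4 downbeat P8
  -> R4 @ bar 2 tick 0 v(0, 1): A3/D4 P4 untreated
  -> R4 @ bar 3 tick 0 v(0, 1): G3/A4 M2 untreated
  -> R4 @ bar 7 tick 0 v(0, 1): F3/B3 TT untreated
  -> R4 @ bar 9 tick 0 v(0, 1): F3/E4 M7 untreated
  -> R8 @ bar 9 tick 0 v(0, 1): penult M7 not 3rd/6th
  -> R1 @ bar 10 tick 0 v(0, 1): F3/F4 P8 -> G3/G4 P8 similar

(2, 0, R4, (0, 1))
(3, 0, R4, (0, 1))
(7, 0, R4, (0, 1))
(9, 0, R4, (0, 1))
(9, 0, R8, (0, 1))
(10, 0, R1, (0, 1))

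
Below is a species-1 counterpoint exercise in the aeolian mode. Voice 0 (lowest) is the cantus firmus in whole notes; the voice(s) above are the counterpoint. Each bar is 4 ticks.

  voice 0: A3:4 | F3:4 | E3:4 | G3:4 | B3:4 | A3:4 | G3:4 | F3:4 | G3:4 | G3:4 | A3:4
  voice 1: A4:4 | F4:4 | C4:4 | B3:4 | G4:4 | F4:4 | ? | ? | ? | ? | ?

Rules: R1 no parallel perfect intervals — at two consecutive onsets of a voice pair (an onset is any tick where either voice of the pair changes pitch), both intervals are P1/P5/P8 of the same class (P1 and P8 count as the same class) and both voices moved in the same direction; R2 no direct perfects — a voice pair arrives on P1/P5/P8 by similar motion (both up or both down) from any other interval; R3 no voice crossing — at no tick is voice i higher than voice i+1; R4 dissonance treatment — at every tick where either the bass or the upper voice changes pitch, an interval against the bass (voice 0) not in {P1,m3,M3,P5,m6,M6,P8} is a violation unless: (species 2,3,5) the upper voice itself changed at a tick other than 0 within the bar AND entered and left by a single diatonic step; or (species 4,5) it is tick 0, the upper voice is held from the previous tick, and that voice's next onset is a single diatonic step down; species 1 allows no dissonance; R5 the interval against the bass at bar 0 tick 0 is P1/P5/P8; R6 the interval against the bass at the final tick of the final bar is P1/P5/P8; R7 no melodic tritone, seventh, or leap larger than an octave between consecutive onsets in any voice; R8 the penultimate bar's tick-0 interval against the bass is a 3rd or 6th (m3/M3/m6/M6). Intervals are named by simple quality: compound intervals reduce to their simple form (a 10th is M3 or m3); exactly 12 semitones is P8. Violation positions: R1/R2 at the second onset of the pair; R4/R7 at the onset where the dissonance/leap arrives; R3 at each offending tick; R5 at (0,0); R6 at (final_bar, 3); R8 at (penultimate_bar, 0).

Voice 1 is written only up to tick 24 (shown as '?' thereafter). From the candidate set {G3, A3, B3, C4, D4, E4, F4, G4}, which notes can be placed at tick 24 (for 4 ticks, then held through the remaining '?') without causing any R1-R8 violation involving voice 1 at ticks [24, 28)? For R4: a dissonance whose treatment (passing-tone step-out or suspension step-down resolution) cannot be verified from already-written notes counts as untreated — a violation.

G3: violates R2,R7
A3: violates R4
B3: violates R7
C4: violates R4
D4: violates R2
E4: legal
F4: violates R4
G4: legal

{E4, G4}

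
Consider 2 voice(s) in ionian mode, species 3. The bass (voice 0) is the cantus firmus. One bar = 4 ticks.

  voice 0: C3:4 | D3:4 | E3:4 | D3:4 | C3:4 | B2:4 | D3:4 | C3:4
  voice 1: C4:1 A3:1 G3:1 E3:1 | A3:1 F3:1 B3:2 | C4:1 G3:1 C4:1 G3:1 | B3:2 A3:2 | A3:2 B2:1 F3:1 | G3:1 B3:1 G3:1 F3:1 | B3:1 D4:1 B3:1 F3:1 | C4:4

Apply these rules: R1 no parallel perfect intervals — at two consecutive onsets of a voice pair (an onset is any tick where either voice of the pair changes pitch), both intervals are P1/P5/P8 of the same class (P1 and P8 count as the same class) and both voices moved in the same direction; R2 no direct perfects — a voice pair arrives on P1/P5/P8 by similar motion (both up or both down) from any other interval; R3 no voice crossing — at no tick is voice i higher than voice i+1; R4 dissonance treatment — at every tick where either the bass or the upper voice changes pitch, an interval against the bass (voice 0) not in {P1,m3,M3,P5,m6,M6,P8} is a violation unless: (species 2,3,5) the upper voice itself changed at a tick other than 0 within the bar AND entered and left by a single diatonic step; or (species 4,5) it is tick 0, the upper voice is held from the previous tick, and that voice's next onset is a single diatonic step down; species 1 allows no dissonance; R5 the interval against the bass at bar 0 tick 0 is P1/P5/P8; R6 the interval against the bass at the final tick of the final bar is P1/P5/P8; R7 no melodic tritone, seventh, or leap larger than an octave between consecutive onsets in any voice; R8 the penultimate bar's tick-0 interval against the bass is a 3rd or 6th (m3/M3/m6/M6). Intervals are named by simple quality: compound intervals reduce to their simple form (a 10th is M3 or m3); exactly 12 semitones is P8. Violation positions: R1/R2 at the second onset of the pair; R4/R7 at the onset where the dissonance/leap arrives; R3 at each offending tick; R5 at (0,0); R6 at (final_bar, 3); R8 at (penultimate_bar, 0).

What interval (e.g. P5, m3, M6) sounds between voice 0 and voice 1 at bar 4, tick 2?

m2

voice 0=C3 voice 1=B2 -> m2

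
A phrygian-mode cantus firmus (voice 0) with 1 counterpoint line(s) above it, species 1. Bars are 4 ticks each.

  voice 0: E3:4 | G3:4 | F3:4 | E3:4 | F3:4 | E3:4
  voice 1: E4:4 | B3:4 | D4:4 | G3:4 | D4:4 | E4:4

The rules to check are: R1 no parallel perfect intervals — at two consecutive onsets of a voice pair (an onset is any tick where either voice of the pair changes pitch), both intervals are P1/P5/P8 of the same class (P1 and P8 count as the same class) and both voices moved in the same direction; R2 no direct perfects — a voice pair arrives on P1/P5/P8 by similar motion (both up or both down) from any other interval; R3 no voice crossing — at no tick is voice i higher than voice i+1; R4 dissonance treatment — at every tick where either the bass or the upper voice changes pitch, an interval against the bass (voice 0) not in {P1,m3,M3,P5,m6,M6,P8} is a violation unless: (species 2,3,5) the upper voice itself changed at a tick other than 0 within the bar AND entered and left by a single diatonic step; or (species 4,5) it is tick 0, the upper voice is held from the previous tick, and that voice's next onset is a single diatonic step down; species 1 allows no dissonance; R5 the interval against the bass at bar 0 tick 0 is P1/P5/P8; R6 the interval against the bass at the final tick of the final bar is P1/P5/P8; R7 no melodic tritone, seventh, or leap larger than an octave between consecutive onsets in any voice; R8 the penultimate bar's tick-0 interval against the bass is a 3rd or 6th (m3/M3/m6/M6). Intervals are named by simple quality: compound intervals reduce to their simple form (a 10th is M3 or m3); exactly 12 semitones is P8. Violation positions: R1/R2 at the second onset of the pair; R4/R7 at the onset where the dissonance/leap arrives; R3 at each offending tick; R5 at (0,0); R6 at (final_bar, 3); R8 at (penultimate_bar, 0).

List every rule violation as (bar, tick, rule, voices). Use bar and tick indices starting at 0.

bar 0: v0=E3 v1=E4 downbeat P8
bar 1: v0=G3 v1=B3 downbeat M3
bar 2: v0=F3 v1=D4 downbeat M6
bar 3: v0=E3 v1=G3 downbeat m3
bar 4: v0=F3 v1=D4 downbeat M6
bar 5: v0=E3 v1=E4 downbeat P8

No violations across 6 bars (E3..E3 vs E4..E4).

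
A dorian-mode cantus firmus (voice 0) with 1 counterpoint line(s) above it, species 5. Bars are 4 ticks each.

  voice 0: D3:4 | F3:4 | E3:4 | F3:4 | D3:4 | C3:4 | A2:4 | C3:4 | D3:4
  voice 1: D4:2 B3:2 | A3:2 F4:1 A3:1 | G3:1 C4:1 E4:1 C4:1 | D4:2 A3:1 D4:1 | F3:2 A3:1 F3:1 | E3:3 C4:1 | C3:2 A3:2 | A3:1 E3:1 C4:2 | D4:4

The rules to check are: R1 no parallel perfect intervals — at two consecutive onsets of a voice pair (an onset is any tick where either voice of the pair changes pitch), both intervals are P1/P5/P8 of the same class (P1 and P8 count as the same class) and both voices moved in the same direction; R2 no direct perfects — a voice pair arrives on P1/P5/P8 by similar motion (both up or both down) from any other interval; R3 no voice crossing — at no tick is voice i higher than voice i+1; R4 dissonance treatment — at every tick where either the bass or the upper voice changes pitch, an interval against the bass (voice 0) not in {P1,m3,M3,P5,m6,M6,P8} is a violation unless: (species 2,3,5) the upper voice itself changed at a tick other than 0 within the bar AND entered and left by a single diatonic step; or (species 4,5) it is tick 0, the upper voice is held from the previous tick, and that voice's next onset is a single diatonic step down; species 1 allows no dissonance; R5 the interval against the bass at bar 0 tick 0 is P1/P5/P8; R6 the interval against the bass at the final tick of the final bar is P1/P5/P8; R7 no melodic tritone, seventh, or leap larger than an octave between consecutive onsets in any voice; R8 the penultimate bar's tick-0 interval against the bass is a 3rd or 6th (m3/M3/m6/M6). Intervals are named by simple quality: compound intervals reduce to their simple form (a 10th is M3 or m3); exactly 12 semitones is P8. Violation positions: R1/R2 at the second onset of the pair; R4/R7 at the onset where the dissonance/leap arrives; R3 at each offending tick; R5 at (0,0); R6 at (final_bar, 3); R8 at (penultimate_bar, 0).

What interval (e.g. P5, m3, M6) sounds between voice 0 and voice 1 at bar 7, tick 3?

voice 0=C3 voice 1=C4 -> P8

P8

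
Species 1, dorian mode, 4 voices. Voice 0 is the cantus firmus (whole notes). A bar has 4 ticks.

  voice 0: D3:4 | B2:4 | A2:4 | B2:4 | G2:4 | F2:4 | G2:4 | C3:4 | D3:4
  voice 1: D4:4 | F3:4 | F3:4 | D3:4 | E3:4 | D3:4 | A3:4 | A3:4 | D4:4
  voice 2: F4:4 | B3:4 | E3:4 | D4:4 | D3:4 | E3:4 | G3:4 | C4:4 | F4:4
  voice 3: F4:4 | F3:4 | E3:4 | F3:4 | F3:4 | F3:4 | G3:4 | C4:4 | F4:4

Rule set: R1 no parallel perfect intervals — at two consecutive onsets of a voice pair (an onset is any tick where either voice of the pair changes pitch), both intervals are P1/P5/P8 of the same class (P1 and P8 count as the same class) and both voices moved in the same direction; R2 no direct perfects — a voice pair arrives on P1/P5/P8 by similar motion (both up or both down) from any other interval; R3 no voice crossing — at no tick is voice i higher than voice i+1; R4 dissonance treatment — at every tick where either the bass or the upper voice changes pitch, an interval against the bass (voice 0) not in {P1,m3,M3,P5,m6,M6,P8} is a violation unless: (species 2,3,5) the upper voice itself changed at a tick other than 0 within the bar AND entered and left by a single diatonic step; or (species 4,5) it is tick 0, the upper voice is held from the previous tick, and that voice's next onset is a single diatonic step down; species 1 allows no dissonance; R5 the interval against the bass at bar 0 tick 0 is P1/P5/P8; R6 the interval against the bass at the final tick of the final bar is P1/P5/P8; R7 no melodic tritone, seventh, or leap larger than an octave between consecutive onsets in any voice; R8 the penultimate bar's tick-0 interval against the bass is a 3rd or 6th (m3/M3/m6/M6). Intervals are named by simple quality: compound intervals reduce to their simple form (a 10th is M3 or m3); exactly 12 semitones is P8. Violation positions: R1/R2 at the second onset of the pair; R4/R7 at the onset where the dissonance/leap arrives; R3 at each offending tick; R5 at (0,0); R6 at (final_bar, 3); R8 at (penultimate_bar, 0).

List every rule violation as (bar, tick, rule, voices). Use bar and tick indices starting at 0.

(0, 0, R5, (0, 2))
(0, 0, R5, (0, 3))
(1, 0, R2, (0, 2))
(1, 0, R2, (1, 3))
(1, 0, R3, (2, 3))
(1, 0, R4, (0, 1))
(1, 0, R4, (0, 3))
(1, 0, R7, (2,))
(1, 1, R3, (2, 3))
(1, 2, R3, (2, 3))
(1, 3, R3, (2, 3))
(2, 0, R2, (0, 2))
(2, 0, R2, (0, 3))
(2, 0, R2, (2, 3))
(2, 0, R3, (1, 2))
(2, 1, R3, (1, 2))
(2, 2, R3, (1, 2))
(2, 3, R3, (1, 2))
(3, 0, R3, (2, 3))
(3, 0, R4, (0, 3))
(3, 0, R7, (2,))
(3, 1, R3, (2, 3))
(3, 2, R3, (2, 3))
(3, 3, R3, (2, 3))
(4, 0, R2, (0, 2))
(4, 0, R3, (1, 2))
(4, 0, R4, (0, 3))
(4, 1, R3, (1, 2))
(4, 2, R3, (1, 2))
(4, 3, R3, (1, 2))
(5, 0, R4, (0, 2))
(6, 0, R1, (0, 3))
(6, 0, R2, (0, 2))
(6, 0, R2, (2, 3))
(6, 0, R3, (1, 2))
(6, 0, R4, (0, 1))
(6, 1, R3, (1, 2))
(6, 2, R3, (1, 2))
(6, 3, R3, (1, 2))
(7, 0, R1, (0, 2))
(7, 0, R1, (0, 3))
(7, 0, R1, (2, 3))
(7, 0, R8, (0, 2))
(7, 0, R8, (0, 3))
(8, 0, R1, (2, 3))
(8, 0, R2, (0, 1))
(8, 3, R6, (0, 2))
(8, 3, R6, (0, 3))

bar 0: v0=D3 v1=D4 v2=F4 v3=F4 downbeat m3
bar 1: v0=B2 v1=F3 v2=B3 v3=F3 downbeat TT
bar 2: v0=A2 v1=F3 v2=E3 v3=E3 downbeat P5
bar 3: v0=B2 v1=D3 v2=D4 v3=F3 downbeat TT
bar 4: v0=G2 v1=E3 v2=D3 v3=F3 downbeat m7
bar 5: v0=F2 v1=D3 v2=E3 v3=F3 downbeat P8
bar 6: v0=G2 v1=A3 v2=G3 v3=G3 downbeat P8
bar 7: v0=C3 v1=A3 v2=C4 v3=C4 downbeat P8
bar 8: v0=D3 v1=D4 v2=F4 v3=F4 downbeat m3
  -> R5 @ bar 0 tick 0 v(0, 2): opens on m3
  -> R5 @ bar 0 tick 0 v(0, 3): opens on m3
  -> R2 @ bar 1 tick 0 v(0, 2): D3/F4 m3 -> B2/B3 P8 similar
  -> R2 @ bar 1 tick 0 v(1, 3): D4/F4 m3 -> F3/F3 P1 similar
  -> R3 @ bar 1 tick 0 v(2, 3): B3 above F3
  -> R4 @ bar 1 tick 0 v(0, 1): B2/F3 TT untreated
  -> R4 @ bar 1 tick 0 v(0, 3): B2/F3 TT untreated
  -> R7 @ bar 1 tick 0 v(2,): F4->B3 leap 6st
  -> R3 @ bar 1 tick 1 v(2, 3): B3 above F3
  -> R3 @ bar 1 tick 2 v(2, 3): B3 above F3
  -> R3 @ bar 1 tick 3 v(2, 3): B3 above F3
  -> R2 @ bar 2 tick 0 v(0, 2): B2/B3 P8 -> A2/E3 P5 similar
  -> R2 @ bar 2 tick 0 v(0, 3): B2/F3 TT -> A2/E3 P5 similar
  -> R2 @ bar 2 tick 0 v(2, 3): B3/F3 TT -> E3/E3 P1 similar
  -> R3 @ bar 2 tick 0 v(1, 2): F3 above E3
  -> R3 @ bar 2 tick 1 v(1, 2): F3 above E3
  -> R3 @ bar 2 tick 2 v(1, 2): F3 above E3
  -> R3 @ bar 2 tick 3 v(1, 2): F3 above E3
  -> R3 @ bar 3 tick 0 v(2, 3): D4 above F3
  -> R4 @ bar 3 tick 0 v(0, 3): B2/F3 TT untreated
  -> R7 @ bar 3 tick 0 v(2,): E3->D4 leap 10st
  -> R3 @ bar 3 tick 1 v(2, 3): D4 above F3
  -> R3 @ bar 3 tick 2 v(2, 3): D4 above F3
  -> R3 @ bar 3 tick 3 v(2, 3): D4 above F3
  -> R2 @ bar 4 tick 0 v(0, 2): B2/D4 m3 -> G2/D3 P5 similar
  -> R3 @ bar 4 tick 0 v(1, 2): E3 above D3
  -> R4 @ bar 4 tick 0 v(0, 3): G2/F3 m7 untreated
  -> R3 @ bar 4 tick 1 v(1, 2): E3 above D3
  -> R3 @ bar 4 tick 2 v(1, 2): E3 above D3
  -> R3 @ bar 4 tick 3 v(1, 2): E3 above D3
  -> R4 @ bar 5 tick 0 v(0, 2): F2/E3 M7 untreated
  -> R1 @ bar 6 tick 0 v(0, 3): F2/F3 P8 -> G2/G3 P8 similar
  -> R2 @ bar 6 tick 0 v(0, 2): F2/E3 M7 -> G2/G3 P8 similar
  -> R2 @ bar 6 tick 0 v(2, 3): E3/F3 m2 -> G3/G3 P1 similar
  -> R3 @ bar 6 tick 0 v(1, 2): A3 above G3
  -> R4 @ bar 6 tick 0 v(0, 1): G2/A3 M2 untreated
  -> R3 @ bar 6 tick 1 v(1, 2): A3 above G3
  -> R3 @ bar 6 tick 2 v(1, 2): A3 above G3
  -> R3 @ bar 6 tick 3 v(1, 2): A3 above G3
  -> R1 @ bar 7 tick 0 v(0, 2): G2/G3 P8 -> C3/C4 P8 similar
  -> R1 @ bar 7 tick 0 v(0, 3): G2/G3 P8 -> C3/C4 P8 similar
  -> R1 @ bar 7 tick 0 v(2, 3): G3/G3 P1 -> C4/C4 P1 similar
  -> R8 @ bar 7 tick 0 v(0, 2): penult P8 not 3rd/6th
  -> R8 @ bar 7 tick 0 v(0, 3): penult P8 not 3rd/6th
  -> R1 @ bar 8 tick 0 v(2, 3): C4/C4 P1 -> F4/F4 P1 similar
  -> R2 @ bar 8 tick 0 v(0, 1): C3/A3 M6 -> D3/D4 P8 similar
  -> R6 @ bar 8 tick 3 v(0, 2): closes on m3
  -> R6 @ bar 8 tick 3 v(0, 3): closes on m3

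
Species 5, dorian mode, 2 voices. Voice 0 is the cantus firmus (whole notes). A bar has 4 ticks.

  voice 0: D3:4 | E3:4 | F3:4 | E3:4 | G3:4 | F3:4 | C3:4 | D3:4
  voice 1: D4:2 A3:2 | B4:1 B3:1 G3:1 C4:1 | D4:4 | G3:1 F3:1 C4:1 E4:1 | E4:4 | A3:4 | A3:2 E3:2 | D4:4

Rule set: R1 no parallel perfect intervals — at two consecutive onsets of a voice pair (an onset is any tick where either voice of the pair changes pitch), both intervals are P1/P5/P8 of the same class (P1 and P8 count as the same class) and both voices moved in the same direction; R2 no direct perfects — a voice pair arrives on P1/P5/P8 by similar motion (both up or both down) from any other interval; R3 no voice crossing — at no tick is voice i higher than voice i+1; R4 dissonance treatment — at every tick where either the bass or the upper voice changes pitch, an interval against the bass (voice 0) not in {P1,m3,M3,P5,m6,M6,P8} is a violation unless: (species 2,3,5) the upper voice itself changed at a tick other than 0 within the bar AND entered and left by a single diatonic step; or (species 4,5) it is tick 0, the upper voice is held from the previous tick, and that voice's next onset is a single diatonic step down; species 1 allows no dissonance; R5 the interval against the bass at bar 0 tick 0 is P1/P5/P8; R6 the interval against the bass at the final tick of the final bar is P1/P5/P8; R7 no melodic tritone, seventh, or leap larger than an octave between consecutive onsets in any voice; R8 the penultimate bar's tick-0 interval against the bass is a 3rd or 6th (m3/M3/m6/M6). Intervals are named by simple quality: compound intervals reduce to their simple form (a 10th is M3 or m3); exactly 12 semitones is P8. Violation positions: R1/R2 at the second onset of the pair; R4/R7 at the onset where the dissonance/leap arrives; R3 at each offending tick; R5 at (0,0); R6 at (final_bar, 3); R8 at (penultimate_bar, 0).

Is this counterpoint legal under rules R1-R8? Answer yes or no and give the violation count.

No (5 violations)

bar 0: v0=D3 v1=D4 (P8)
bar 1: v0=E3 v1=B4 (P5)
bar 2: v0=F3 v1=D4 (M6)
bar 3: v0=E3 v1=G3 (m3)
bar 4: v0=G3 v1=E4 (M6)
bar 5: v0=F3 v1=A3 (M3)
bar 6: v0=C3 v1=A3 (M6)
bar 7: v0=D3 v1=D4 (P8)
  R1 @ bar1.0: D3/A3 P5 -> E3/B4 P5 similar
  R7 @ bar1.0: A3->B4 leap 14st
  R4 @ bar3.1: E3/F3 m2 untreated
  R2 @ bar7.0: C3/E3 M3 -> D3/D4 P8 similar
  R7 @ bar7.0: E3->D4 leap 10st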